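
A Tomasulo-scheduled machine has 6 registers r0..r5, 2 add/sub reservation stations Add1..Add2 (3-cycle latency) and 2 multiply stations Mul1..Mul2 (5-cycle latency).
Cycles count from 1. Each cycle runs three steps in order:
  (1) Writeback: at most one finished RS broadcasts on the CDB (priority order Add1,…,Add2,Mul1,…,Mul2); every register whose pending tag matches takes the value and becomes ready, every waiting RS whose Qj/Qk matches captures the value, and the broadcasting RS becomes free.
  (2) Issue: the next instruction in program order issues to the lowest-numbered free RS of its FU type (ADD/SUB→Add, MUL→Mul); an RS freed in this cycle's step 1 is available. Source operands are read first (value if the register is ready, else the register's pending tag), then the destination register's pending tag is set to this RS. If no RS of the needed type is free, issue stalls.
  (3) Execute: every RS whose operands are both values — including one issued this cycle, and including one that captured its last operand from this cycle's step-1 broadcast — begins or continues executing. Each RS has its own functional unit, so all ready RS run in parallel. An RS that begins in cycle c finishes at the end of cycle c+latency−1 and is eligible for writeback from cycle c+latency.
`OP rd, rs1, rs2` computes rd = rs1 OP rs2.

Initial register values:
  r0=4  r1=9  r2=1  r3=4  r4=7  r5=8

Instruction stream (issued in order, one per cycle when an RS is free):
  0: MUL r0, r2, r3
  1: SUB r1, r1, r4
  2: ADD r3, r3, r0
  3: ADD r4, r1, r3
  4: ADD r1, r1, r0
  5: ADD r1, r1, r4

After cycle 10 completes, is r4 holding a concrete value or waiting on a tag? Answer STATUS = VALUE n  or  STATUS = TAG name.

  c1: issue MUL r0<-Mul1  regs: r0:Mul1,r1:9,r2:1,r3:4,r4:7,r5:8
  c2: issue SUB r1<-Add1  regs: r0:Mul1,r1:Add1,r2:1,r3:4,r4:7,r5:8
  c3: issue ADD r3<-Add2  regs: r0:Mul1,r1:Add1,r2:1,r3:Add2,r4:7,r5:8
  c4: stall  regs: r0:Mul1,r1:Add1,r2:1,r3:Add2,r4:7,r5:8
  c5: CDB Add1=2; issue ADD r4<-Add1  regs: r0:Mul1,r1:2,r2:1,r3:Add2,r4:Add1,r5:8
  c6: CDB Mul1=4; stall  regs: r0:4,r1:2,r2:1,r3:Add2,r4:Add1,r5:8
  c7: stall  regs: r0:4,r1:2,r2:1,r3:Add2,r4:Add1,r5:8
  c8: stall  regs: r0:4,r1:2,r2:1,r3:Add2,r4:Add1,r5:8
  c9: CDB Add2=8; issue ADD r1<-Add2  regs: r0:4,r1:Add2,r2:1,r3:8,r4:Add1,r5:8
  c10: stall  regs: r0:4,r1:Add2,r2:1,r3:8,r4:Add1,r5:8

STATUS = TAG Add1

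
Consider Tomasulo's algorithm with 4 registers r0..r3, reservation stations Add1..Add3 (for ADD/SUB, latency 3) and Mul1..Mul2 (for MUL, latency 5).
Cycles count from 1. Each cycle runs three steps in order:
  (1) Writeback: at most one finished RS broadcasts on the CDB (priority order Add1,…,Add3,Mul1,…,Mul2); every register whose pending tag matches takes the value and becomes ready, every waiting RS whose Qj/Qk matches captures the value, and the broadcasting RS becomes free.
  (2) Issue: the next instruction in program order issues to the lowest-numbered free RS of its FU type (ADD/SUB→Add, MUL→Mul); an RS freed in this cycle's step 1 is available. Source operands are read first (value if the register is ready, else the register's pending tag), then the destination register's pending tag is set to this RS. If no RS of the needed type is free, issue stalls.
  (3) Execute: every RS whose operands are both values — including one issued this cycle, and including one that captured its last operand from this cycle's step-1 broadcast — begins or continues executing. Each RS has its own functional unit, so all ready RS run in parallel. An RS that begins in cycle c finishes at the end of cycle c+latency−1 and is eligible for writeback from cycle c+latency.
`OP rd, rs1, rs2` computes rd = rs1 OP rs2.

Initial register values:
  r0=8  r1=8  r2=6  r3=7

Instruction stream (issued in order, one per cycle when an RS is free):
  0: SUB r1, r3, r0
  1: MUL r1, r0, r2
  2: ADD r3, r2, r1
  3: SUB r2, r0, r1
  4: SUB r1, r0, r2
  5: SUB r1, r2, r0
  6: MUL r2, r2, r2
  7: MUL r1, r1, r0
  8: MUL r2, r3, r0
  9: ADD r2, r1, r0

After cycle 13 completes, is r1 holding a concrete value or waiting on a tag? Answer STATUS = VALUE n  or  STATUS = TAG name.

  c1: issue SUB r1<-Add1  regs: r0:8,r1:Add1,r2:6,r3:7
  c2: issue MUL r1<-Mul1  regs: r0:8,r1:Mul1,r2:6,r3:7
  c3: issue ADD r3<-Add2  regs: r0:8,r1:Mul1,r2:6,r3:Add2
  c4: CDB Add1=-1; issue SUB r2<-Add1  regs: r0:8,r1:Mul1,r2:Add1,r3:Add2
  c5: issue SUB r1<-Add3  regs: r0:8,r1:Add3,r2:Add1,r3:Add2
  c6: stall  regs: r0:8,r1:Add3,r2:Add1,r3:Add2
  c7: CDB Mul1=48; stall  regs: r0:8,r1:Add3,r2:Add1,r3:Add2
  c8: stall  regs: r0:8,r1:Add3,r2:Add1,r3:Add2
  c9: stall  regs: r0:8,r1:Add3,r2:Add1,r3:Add2
  c10: CDB Add1=-40; issue SUB r1<-Add1  regs: r0:8,r1:Add1,r2:-40,r3:Add2
  c11: CDB Add2=54; issue MUL r2<-Mul1  regs: r0:8,r1:Add1,r2:Mul1,r3:54
  c12: issue MUL r1<-Mul2  regs: r0:8,r1:Mul2,r2:Mul1,r3:54
  c13: CDB Add1=-48; stall  regs: r0:8,r1:Mul2,r2:Mul1,r3:54

STATUS = TAG Mul2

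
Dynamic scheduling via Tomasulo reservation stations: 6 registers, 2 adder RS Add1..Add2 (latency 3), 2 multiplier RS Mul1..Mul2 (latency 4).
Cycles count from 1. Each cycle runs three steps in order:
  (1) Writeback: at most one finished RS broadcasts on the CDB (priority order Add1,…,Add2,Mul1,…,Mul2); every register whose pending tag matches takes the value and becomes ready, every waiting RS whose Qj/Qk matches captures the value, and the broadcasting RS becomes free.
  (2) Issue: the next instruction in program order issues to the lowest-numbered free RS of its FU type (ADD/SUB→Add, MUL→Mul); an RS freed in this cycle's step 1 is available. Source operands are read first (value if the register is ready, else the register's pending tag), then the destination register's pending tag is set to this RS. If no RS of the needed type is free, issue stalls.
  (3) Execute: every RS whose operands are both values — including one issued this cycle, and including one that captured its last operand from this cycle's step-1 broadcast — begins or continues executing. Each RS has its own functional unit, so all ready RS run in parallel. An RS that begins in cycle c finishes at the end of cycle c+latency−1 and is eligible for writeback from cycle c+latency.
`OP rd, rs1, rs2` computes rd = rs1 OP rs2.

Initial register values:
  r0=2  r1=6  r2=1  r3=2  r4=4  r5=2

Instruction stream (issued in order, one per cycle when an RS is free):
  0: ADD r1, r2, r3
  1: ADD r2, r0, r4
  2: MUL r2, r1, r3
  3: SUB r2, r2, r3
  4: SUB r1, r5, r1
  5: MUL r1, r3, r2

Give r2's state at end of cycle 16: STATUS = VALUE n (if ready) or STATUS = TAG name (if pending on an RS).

  c1: issue ADD r1<-Add1  regs: r0:2,r1:Add1,r2:1,r3:2,r4:4,r5:2
  c2: issue ADD r2<-Add2  regs: r0:2,r1:Add1,r2:Add2,r3:2,r4:4,r5:2
  c3: issue MUL r2<-Mul1  regs: r0:2,r1:Add1,r2:Mul1,r3:2,r4:4,r5:2
  c4: CDB Add1=3; issue SUB r2<-Add1  regs: r0:2,r1:3,r2:Add1,r3:2,r4:4,r5:2
  c5: CDB Add2=6; issue SUB r1<-Add2  regs: r0:2,r1:Add2,r2:Add1,r3:2,r4:4,r5:2
  c6: issue MUL r1<-Mul2  regs: r0:2,r1:Mul2,r2:Add1,r3:2,r4:4,r5:2
  c7: -  regs: r0:2,r1:Mul2,r2:Add1,r3:2,r4:4,r5:2
  c8: CDB Add2=-1  regs: r0:2,r1:Mul2,r2:Add1,r3:2,r4:4,r5:2
  c9: CDB Mul1=6  regs: r0:2,r1:Mul2,r2:Add1,r3:2,r4:4,r5:2
  c10: -  regs: r0:2,r1:Mul2,r2:Add1,r3:2,r4:4,r5:2
  c11: -  regs: r0:2,r1:Mul2,r2:Add1,r3:2,r4:4,r5:2
  c12: CDB Add1=4  regs: r0:2,r1:Mul2,r2:4,r3:2,r4:4,r5:2
  c13: -  regs: r0:2,r1:Mul2,r2:4,r3:2,r4:4,r5:2
  c14: -  regs: r0:2,r1:Mul2,r2:4,r3:2,r4:4,r5:2
  c15: -  regs: r0:2,r1:Mul2,r2:4,r3:2,r4:4,r5:2
  c16: CDB Mul2=8  regs: r0:2,r1:8,r2:4,r3:2,r4:4,r5:2

STATUS = VALUE 4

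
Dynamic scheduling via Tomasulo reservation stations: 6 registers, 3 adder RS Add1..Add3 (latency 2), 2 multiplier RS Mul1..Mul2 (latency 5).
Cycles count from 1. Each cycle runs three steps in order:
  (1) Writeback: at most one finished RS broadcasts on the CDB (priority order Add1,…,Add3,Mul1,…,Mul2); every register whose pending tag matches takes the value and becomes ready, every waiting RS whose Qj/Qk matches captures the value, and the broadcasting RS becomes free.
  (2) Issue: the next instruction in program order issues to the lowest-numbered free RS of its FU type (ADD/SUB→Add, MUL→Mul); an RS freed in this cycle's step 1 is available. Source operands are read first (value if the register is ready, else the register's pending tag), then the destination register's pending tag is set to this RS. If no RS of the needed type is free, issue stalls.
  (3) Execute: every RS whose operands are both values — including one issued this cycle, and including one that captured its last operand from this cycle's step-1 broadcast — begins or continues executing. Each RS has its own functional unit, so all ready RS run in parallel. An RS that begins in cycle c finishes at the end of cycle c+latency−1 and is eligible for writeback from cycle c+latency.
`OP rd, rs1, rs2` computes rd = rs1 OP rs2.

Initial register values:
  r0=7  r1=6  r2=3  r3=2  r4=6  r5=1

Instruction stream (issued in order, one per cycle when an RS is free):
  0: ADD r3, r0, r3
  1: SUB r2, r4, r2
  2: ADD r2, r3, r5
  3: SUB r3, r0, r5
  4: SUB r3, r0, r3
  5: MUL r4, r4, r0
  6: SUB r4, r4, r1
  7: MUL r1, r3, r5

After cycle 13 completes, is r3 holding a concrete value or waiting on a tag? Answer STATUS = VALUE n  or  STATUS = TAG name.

STATUS = VALUE 1

c1: issue ADD r3<-Add1 | r0:7,r1:6,r2:3,r3:Add1,r4:6,r5:1
c2: issue SUB r2<-Add2 | r0:7,r1:6,r2:Add2,r3:Add1,r4:6,r5:1
c3: CDB Add1=9; issue ADD r2<-Add1 | r0:7,r1:6,r2:Add1,r3:9,r4:6,r5:1
c4: CDB Add2=3; issue SUB r3<-Add2 | r0:7,r1:6,r2:Add1,r3:Add2,r4:6,r5:1
c5: CDB Add1=10; issue SUB r3<-Add1 | r0:7,r1:6,r2:10,r3:Add1,r4:6,r5:1
c6: CDB Add2=6; issue MUL r4<-Mul1 | r0:7,r1:6,r2:10,r3:Add1,r4:Mul1,r5:1
c7: issue SUB r4<-Add2 | r0:7,r1:6,r2:10,r3:Add1,r4:Add2,r5:1
c8: CDB Add1=1; issue MUL r1<-Mul2 | r0:7,r1:Mul2,r2:10,r3:1,r4:Add2,r5:1
c9: - | r0:7,r1:Mul2,r2:10,r3:1,r4:Add2,r5:1
c10: - | r0:7,r1:Mul2,r2:10,r3:1,r4:Add2,r5:1
c11: CDB Mul1=42 | r0:7,r1:Mul2,r2:10,r3:1,r4:Add2,r5:1
c12: - | r0:7,r1:Mul2,r2:10,r3:1,r4:Add2,r5:1
c13: CDB Add2=36 | r0:7,r1:Mul2,r2:10,r3:1,r4:36,r5:1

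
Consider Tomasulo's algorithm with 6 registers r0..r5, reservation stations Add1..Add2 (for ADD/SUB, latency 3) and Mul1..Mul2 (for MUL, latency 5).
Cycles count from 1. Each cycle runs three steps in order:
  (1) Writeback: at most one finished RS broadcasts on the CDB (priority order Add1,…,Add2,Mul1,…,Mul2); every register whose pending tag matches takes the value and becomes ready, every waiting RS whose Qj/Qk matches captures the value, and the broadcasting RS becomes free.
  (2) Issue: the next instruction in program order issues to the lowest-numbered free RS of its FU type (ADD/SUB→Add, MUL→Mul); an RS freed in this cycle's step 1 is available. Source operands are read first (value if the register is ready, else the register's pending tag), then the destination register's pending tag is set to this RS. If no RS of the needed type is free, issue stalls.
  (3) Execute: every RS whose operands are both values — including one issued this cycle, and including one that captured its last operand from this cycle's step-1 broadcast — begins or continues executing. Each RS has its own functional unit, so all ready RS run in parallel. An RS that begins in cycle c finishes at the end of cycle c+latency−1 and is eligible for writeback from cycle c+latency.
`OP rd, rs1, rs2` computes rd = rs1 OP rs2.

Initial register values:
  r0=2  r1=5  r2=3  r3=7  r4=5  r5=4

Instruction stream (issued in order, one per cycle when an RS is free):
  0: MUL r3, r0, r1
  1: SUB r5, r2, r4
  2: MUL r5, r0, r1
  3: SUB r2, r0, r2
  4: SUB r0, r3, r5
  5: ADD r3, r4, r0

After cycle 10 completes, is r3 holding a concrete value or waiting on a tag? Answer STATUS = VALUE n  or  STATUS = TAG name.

STATUS = TAG Add2

cycle 1: issue MUL r3<-Mul1 // r0:2,r1:5,r2:3,r3:Mul1,r4:5,r5:4
cycle 2: issue SUB r5<-Add1 // r0:2,r1:5,r2:3,r3:Mul1,r4:5,r5:Add1
cycle 3: issue MUL r5<-Mul2 // r0:2,r1:5,r2:3,r3:Mul1,r4:5,r5:Mul2
cycle 4: issue SUB r2<-Add2 // r0:2,r1:5,r2:Add2,r3:Mul1,r4:5,r5:Mul2
cycle 5: CDB Add1=-2; issue SUB r0<-Add1 // r0:Add1,r1:5,r2:Add2,r3:Mul1,r4:5,r5:Mul2
cycle 6: CDB Mul1=10; stall // r0:Add1,r1:5,r2:Add2,r3:10,r4:5,r5:Mul2
cycle 7: CDB Add2=-1; issue ADD r3<-Add2 // r0:Add1,r1:5,r2:-1,r3:Add2,r4:5,r5:Mul2
cycle 8: CDB Mul2=10 // r0:Add1,r1:5,r2:-1,r3:Add2,r4:5,r5:10
cycle 9: - // r0:Add1,r1:5,r2:-1,r3:Add2,r4:5,r5:10
cycle 10: - // r0:Add1,r1:5,r2:-1,r3:Add2,r4:5,r5:10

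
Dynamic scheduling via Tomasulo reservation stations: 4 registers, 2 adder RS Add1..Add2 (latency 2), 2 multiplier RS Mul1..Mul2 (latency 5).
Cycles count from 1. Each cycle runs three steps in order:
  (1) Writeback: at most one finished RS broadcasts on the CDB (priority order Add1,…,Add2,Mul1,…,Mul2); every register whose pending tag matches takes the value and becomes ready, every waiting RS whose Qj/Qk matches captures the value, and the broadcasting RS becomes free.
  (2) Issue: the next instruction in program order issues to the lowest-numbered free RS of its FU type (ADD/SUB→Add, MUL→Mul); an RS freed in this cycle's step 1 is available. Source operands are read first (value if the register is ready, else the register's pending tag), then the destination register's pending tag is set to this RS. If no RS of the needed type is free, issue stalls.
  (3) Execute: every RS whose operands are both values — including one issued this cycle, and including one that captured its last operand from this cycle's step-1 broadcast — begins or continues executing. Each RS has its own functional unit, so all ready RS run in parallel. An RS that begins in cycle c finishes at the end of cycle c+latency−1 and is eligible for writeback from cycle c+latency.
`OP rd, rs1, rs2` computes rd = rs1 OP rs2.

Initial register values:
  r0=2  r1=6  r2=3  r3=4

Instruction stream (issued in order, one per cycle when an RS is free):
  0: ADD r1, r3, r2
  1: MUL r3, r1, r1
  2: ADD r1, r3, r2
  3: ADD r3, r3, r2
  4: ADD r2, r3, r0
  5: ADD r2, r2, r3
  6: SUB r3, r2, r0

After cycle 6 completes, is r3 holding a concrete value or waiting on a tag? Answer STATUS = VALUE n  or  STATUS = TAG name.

cycle 1: issue ADD r1<-Add1 // r0:2,r1:Add1,r2:3,r3:4
cycle 2: issue MUL r3<-Mul1 // r0:2,r1:Add1,r2:3,r3:Mul1
cycle 3: CDB Add1=7; issue ADD r1<-Add1 // r0:2,r1:Add1,r2:3,r3:Mul1
cycle 4: issue ADD r3<-Add2 // r0:2,r1:Add1,r2:3,r3:Add2
cycle 5: stall // r0:2,r1:Add1,r2:3,r3:Add2
cycle 6: stall // r0:2,r1:Add1,r2:3,r3:Add2

STATUS = TAG Add2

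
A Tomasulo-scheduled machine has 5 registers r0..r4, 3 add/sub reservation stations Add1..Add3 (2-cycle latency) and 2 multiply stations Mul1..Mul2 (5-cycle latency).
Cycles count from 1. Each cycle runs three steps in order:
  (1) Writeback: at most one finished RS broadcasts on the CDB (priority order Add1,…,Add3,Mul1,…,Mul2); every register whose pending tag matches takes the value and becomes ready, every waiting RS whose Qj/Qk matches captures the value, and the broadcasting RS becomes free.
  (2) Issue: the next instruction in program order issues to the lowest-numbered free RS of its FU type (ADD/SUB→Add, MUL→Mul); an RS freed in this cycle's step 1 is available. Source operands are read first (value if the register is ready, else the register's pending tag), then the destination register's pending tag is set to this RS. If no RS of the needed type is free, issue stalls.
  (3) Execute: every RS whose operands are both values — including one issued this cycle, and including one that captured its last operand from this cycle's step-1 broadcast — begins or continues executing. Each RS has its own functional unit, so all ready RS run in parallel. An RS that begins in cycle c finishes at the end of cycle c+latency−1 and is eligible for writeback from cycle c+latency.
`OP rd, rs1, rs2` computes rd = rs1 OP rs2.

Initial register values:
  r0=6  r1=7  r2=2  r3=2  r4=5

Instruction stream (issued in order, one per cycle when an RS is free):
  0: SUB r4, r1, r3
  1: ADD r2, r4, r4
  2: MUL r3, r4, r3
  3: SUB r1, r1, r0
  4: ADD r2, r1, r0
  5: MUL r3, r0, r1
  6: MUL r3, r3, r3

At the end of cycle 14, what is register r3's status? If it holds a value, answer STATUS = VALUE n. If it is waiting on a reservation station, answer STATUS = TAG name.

c1: issue SUB r4<-Add1 | r0:6,r1:7,r2:2,r3:2,r4:Add1
c2: issue ADD r2<-Add2 | r0:6,r1:7,r2:Add2,r3:2,r4:Add1
c3: CDB Add1=5; issue MUL r3<-Mul1 | r0:6,r1:7,r2:Add2,r3:Mul1,r4:5
c4: issue SUB r1<-Add1 | r0:6,r1:Add1,r2:Add2,r3:Mul1,r4:5
c5: CDB Add2=10; issue ADD r2<-Add2 | r0:6,r1:Add1,r2:Add2,r3:Mul1,r4:5
c6: CDB Add1=1; issue MUL r3<-Mul2 | r0:6,r1:1,r2:Add2,r3:Mul2,r4:5
c7: stall | r0:6,r1:1,r2:Add2,r3:Mul2,r4:5
c8: CDB Add2=7; stall | r0:6,r1:1,r2:7,r3:Mul2,r4:5
c9: CDB Mul1=10; issue MUL r3<-Mul1 | r0:6,r1:1,r2:7,r3:Mul1,r4:5
c10: - | r0:6,r1:1,r2:7,r3:Mul1,r4:5
c11: CDB Mul2=6 | r0:6,r1:1,r2:7,r3:Mul1,r4:5
c12: - | r0:6,r1:1,r2:7,r3:Mul1,r4:5
c13: - | r0:6,r1:1,r2:7,r3:Mul1,r4:5
c14: - | r0:6,r1:1,r2:7,r3:Mul1,r4:5

STATUS = TAG Mul1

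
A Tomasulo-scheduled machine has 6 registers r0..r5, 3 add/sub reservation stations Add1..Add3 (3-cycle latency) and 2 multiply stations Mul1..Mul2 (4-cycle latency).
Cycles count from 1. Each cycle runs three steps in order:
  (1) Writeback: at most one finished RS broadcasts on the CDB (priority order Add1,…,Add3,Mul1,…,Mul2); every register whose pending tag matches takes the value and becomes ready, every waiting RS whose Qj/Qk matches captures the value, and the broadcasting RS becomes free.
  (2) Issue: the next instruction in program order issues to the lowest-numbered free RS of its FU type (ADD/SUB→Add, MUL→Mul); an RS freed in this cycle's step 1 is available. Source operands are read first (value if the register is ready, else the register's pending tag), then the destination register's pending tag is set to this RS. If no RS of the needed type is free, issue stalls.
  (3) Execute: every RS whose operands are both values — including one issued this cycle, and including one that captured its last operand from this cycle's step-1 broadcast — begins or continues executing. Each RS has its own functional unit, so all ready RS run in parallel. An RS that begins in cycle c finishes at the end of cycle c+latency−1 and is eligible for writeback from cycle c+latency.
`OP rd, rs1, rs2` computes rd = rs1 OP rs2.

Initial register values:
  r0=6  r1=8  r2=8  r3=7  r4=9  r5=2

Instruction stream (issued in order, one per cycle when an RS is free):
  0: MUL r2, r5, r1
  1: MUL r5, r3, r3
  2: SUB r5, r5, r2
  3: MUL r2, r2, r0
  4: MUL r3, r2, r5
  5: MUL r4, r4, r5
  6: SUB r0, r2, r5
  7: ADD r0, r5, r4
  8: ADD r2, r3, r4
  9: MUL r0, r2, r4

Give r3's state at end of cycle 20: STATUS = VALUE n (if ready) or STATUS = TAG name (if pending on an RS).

STATUS = VALUE 3168

cycle 1: issue MUL r2<-Mul1 // r0:6,r1:8,r2:Mul1,r3:7,r4:9,r5:2
cycle 2: issue MUL r5<-Mul2 // r0:6,r1:8,r2:Mul1,r3:7,r4:9,r5:Mul2
cycle 3: issue SUB r5<-Add1 // r0:6,r1:8,r2:Mul1,r3:7,r4:9,r5:Add1
cycle 4: stall // r0:6,r1:8,r2:Mul1,r3:7,r4:9,r5:Add1
cycle 5: CDB Mul1=16; issue MUL r2<-Mul1 // r0:6,r1:8,r2:Mul1,r3:7,r4:9,r5:Add1
cycle 6: CDB Mul2=49; issue MUL r3<-Mul2 // r0:6,r1:8,r2:Mul1,r3:Mul2,r4:9,r5:Add1
cycle 7: stall // r0:6,r1:8,r2:Mul1,r3:Mul2,r4:9,r5:Add1
cycle 8: stall // r0:6,r1:8,r2:Mul1,r3:Mul2,r4:9,r5:Add1
cycle 9: CDB Add1=33; stall // r0:6,r1:8,r2:Mul1,r3:Mul2,r4:9,r5:33
cycle 10: CDB Mul1=96; issue MUL r4<-Mul1 // r0:6,r1:8,r2:96,r3:Mul2,r4:Mul1,r5:33
cycle 11: issue SUB r0<-Add1 // r0:Add1,r1:8,r2:96,r3:Mul2,r4:Mul1,r5:33
cycle 12: issue ADD r0<-Add2 // r0:Add2,r1:8,r2:96,r3:Mul2,r4:Mul1,r5:33
cycle 13: issue ADD r2<-Add3 // r0:Add2,r1:8,r2:Add3,r3:Mul2,r4:Mul1,r5:33
cycle 14: CDB Add1=63; stall // r0:Add2,r1:8,r2:Add3,r3:Mul2,r4:Mul1,r5:33
cycle 15: CDB Mul1=297; issue MUL r0<-Mul1 // r0:Mul1,r1:8,r2:Add3,r3:Mul2,r4:297,r5:33
cycle 16: CDB Mul2=3168 // r0:Mul1,r1:8,r2:Add3,r3:3168,r4:297,r5:33
cycle 17: - // r0:Mul1,r1:8,r2:Add3,r3:3168,r4:297,r5:33
cycle 18: CDB Add2=330 // r0:Mul1,r1:8,r2:Add3,r3:3168,r4:297,r5:33
cycle 19: CDB Add3=3465 // r0:Mul1,r1:8,r2:3465,r3:3168,r4:297,r5:33
cycle 20: - // r0:Mul1,r1:8,r2:3465,r3:3168,r4:297,r5:33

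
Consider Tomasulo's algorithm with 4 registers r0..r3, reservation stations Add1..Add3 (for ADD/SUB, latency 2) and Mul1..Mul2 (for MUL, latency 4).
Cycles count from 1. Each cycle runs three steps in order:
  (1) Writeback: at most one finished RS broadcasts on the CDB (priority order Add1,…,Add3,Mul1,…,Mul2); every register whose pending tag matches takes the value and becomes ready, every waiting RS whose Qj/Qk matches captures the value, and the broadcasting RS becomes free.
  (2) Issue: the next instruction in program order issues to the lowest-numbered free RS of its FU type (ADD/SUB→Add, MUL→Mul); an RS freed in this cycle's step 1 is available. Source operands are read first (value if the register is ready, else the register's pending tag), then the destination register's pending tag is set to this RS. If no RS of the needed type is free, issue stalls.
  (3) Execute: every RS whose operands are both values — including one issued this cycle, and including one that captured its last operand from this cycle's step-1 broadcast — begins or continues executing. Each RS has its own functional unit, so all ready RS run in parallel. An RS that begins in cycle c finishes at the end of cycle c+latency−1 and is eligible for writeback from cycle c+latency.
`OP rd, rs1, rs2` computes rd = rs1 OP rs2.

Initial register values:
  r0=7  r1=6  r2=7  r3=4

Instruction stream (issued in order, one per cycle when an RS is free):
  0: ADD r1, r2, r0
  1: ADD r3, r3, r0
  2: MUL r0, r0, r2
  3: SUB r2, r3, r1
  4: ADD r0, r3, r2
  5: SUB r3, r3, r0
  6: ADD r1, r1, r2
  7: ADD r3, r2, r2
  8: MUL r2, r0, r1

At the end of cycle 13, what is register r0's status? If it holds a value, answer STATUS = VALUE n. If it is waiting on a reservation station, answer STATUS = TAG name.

cycle 1: issue ADD r1<-Add1 // r0:7,r1:Add1,r2:7,r3:4
cycle 2: issue ADD r3<-Add2 // r0:7,r1:Add1,r2:7,r3:Add2
cycle 3: CDB Add1=14; issue MUL r0<-Mul1 // r0:Mul1,r1:14,r2:7,r3:Add2
cycle 4: CDB Add2=11; issue SUB r2<-Add1 // r0:Mul1,r1:14,r2:Add1,r3:11
cycle 5: issue ADD r0<-Add2 // r0:Add2,r1:14,r2:Add1,r3:11
cycle 6: CDB Add1=-3; issue SUB r3<-Add1 // r0:Add2,r1:14,r2:-3,r3:Add1
cycle 7: CDB Mul1=49; issue ADD r1<-Add3 // r0:Add2,r1:Add3,r2:-3,r3:Add1
cycle 8: CDB Add2=8; issue ADD r3<-Add2 // r0:8,r1:Add3,r2:-3,r3:Add2
cycle 9: CDB Add3=11; issue MUL r2<-Mul1 // r0:8,r1:11,r2:Mul1,r3:Add2
cycle 10: CDB Add1=3 // r0:8,r1:11,r2:Mul1,r3:Add2
cycle 11: CDB Add2=-6 // r0:8,r1:11,r2:Mul1,r3:-6
cycle 12: - // r0:8,r1:11,r2:Mul1,r3:-6
cycle 13: CDB Mul1=88 // r0:8,r1:11,r2:88,r3:-6

STATUS = VALUE 8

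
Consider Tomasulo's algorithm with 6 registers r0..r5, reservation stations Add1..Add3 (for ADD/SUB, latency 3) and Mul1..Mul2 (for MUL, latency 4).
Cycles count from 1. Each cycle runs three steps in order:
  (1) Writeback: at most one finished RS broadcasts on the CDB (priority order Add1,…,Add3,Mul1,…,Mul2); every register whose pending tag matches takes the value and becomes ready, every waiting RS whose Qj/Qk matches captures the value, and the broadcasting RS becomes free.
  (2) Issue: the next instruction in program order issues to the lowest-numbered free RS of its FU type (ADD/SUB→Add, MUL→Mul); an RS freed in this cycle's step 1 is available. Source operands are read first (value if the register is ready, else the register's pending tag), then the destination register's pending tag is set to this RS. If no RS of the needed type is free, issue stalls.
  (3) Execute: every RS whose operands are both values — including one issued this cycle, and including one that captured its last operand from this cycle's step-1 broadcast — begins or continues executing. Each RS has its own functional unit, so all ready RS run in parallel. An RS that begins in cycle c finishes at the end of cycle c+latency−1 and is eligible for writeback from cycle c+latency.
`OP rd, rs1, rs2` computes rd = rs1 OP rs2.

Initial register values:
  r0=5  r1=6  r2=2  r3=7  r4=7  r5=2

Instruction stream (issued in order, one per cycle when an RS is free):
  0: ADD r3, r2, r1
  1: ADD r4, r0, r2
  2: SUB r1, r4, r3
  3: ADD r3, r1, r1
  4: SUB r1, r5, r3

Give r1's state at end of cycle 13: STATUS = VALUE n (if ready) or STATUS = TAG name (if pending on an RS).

STATUS = TAG Add2

c1: issue ADD r3<-Add1 | r0:5,r1:6,r2:2,r3:Add1,r4:7,r5:2
c2: issue ADD r4<-Add2 | r0:5,r1:6,r2:2,r3:Add1,r4:Add2,r5:2
c3: issue SUB r1<-Add3 | r0:5,r1:Add3,r2:2,r3:Add1,r4:Add2,r5:2
c4: CDB Add1=8; issue ADD r3<-Add1 | r0:5,r1:Add3,r2:2,r3:Add1,r4:Add2,r5:2
c5: CDB Add2=7; issue SUB r1<-Add2 | r0:5,r1:Add2,r2:2,r3:Add1,r4:7,r5:2
c6: - | r0:5,r1:Add2,r2:2,r3:Add1,r4:7,r5:2
c7: - | r0:5,r1:Add2,r2:2,r3:Add1,r4:7,r5:2
c8: CDB Add3=-1 | r0:5,r1:Add2,r2:2,r3:Add1,r4:7,r5:2
c9: - | r0:5,r1:Add2,r2:2,r3:Add1,r4:7,r5:2
c10: - | r0:5,r1:Add2,r2:2,r3:Add1,r4:7,r5:2
c11: CDB Add1=-2 | r0:5,r1:Add2,r2:2,r3:-2,r4:7,r5:2
c12: - | r0:5,r1:Add2,r2:2,r3:-2,r4:7,r5:2
c13: - | r0:5,r1:Add2,r2:2,r3:-2,r4:7,r5:2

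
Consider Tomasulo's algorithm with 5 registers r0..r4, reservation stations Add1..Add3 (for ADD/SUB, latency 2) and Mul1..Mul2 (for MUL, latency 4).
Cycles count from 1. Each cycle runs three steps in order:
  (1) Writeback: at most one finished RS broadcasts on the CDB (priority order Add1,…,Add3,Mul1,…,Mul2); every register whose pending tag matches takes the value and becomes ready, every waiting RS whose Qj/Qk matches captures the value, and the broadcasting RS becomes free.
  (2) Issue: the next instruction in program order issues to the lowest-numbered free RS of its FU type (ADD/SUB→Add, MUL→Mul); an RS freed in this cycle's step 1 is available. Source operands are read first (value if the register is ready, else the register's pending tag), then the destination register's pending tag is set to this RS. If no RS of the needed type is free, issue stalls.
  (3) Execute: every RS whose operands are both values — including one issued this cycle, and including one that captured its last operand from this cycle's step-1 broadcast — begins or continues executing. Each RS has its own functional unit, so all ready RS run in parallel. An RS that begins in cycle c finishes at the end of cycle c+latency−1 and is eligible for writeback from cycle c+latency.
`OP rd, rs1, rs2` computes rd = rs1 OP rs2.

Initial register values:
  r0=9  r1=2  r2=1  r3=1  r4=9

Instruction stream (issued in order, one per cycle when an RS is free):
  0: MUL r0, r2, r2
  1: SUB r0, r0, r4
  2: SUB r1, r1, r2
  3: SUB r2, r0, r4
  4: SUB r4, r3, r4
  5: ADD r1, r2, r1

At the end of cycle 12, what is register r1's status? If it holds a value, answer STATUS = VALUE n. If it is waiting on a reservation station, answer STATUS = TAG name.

cycle 1: issue MUL r0<-Mul1 // r0:Mul1,r1:2,r2:1,r3:1,r4:9
cycle 2: issue SUB r0<-Add1 // r0:Add1,r1:2,r2:1,r3:1,r4:9
cycle 3: issue SUB r1<-Add2 // r0:Add1,r1:Add2,r2:1,r3:1,r4:9
cycle 4: issue SUB r2<-Add3 // r0:Add1,r1:Add2,r2:Add3,r3:1,r4:9
cycle 5: CDB Add2=1; issue SUB r4<-Add2 // r0:Add1,r1:1,r2:Add3,r3:1,r4:Add2
cycle 6: CDB Mul1=1; stall // r0:Add1,r1:1,r2:Add3,r3:1,r4:Add2
cycle 7: CDB Add2=-8; issue ADD r1<-Add2 // r0:Add1,r1:Add2,r2:Add3,r3:1,r4:-8
cycle 8: CDB Add1=-8 // r0:-8,r1:Add2,r2:Add3,r3:1,r4:-8
cycle 9: - // r0:-8,r1:Add2,r2:Add3,r3:1,r4:-8
cycle 10: CDB Add3=-17 // r0:-8,r1:Add2,r2:-17,r3:1,r4:-8
cycle 11: - // r0:-8,r1:Add2,r2:-17,r3:1,r4:-8
cycle 12: CDB Add2=-16 // r0:-8,r1:-16,r2:-17,r3:1,r4:-8

STATUS = VALUE -16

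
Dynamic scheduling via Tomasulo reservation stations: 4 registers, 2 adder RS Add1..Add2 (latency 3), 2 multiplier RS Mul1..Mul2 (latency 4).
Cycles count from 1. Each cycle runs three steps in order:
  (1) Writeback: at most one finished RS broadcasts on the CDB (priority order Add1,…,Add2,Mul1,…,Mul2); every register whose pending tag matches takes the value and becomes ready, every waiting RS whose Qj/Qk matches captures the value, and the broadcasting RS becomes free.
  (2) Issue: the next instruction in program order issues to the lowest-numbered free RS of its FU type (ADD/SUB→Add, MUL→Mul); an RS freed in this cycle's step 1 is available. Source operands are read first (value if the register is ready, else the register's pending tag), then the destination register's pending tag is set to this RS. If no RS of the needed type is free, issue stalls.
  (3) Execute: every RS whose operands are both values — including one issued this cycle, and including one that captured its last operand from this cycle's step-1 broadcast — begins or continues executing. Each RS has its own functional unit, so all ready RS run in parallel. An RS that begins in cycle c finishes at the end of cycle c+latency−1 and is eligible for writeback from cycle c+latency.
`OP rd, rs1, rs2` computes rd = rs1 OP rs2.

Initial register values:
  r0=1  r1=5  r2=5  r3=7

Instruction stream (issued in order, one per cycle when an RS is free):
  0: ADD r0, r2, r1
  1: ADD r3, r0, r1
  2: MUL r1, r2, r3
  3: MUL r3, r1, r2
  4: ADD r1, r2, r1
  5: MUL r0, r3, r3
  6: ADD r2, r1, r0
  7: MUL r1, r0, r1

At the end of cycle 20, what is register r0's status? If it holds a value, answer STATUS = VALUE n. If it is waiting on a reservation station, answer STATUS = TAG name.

STATUS = VALUE 140625

c1: issue ADD r0<-Add1 | r0:Add1,r1:5,r2:5,r3:7
c2: issue ADD r3<-Add2 | r0:Add1,r1:5,r2:5,r3:Add2
c3: issue MUL r1<-Mul1 | r0:Add1,r1:Mul1,r2:5,r3:Add2
c4: CDB Add1=10; issue MUL r3<-Mul2 | r0:10,r1:Mul1,r2:5,r3:Mul2
c5: issue ADD r1<-Add1 | r0:10,r1:Add1,r2:5,r3:Mul2
c6: stall | r0:10,r1:Add1,r2:5,r3:Mul2
c7: CDB Add2=15; stall | r0:10,r1:Add1,r2:5,r3:Mul2
c8: stall | r0:10,r1:Add1,r2:5,r3:Mul2
c9: stall | r0:10,r1:Add1,r2:5,r3:Mul2
c10: stall | r0:10,r1:Add1,r2:5,r3:Mul2
c11: CDB Mul1=75; issue MUL r0<-Mul1 | r0:Mul1,r1:Add1,r2:5,r3:Mul2
c12: issue ADD r2<-Add2 | r0:Mul1,r1:Add1,r2:Add2,r3:Mul2
c13: stall | r0:Mul1,r1:Add1,r2:Add2,r3:Mul2
c14: CDB Add1=80; stall | r0:Mul1,r1:80,r2:Add2,r3:Mul2
c15: CDB Mul2=375; issue MUL r1<-Mul2 | r0:Mul1,r1:Mul2,r2:Add2,r3:375
c16: - | r0:Mul1,r1:Mul2,r2:Add2,r3:375
c17: - | r0:Mul1,r1:Mul2,r2:Add2,r3:375
c18: - | r0:Mul1,r1:Mul2,r2:Add2,r3:375
c19: CDB Mul1=140625 | r0:140625,r1:Mul2,r2:Add2,r3:375
c20: - | r0:140625,r1:Mul2,r2:Add2,r3:375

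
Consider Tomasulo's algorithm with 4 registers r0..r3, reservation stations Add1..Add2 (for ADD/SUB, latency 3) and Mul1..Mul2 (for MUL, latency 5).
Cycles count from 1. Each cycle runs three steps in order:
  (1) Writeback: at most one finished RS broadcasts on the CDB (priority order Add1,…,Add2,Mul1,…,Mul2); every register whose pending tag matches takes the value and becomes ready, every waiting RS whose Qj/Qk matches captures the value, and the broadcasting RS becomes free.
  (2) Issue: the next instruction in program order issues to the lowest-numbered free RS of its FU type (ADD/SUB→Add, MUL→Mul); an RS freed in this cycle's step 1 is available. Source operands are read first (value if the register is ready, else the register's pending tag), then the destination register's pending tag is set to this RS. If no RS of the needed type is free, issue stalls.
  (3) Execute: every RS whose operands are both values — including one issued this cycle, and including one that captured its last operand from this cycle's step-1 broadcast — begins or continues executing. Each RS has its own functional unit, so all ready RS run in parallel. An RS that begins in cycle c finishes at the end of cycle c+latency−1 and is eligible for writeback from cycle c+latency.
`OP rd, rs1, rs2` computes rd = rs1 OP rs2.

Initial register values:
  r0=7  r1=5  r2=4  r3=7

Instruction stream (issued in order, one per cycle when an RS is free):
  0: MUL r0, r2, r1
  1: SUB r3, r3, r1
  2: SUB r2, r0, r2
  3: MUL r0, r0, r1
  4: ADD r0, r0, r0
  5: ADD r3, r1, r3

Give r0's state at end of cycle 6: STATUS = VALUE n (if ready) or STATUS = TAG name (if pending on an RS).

STATUS = TAG Add1

cycle 1: issue MUL r0<-Mul1 // r0:Mul1,r1:5,r2:4,r3:7
cycle 2: issue SUB r3<-Add1 // r0:Mul1,r1:5,r2:4,r3:Add1
cycle 3: issue SUB r2<-Add2 // r0:Mul1,r1:5,r2:Add2,r3:Add1
cycle 4: issue MUL r0<-Mul2 // r0:Mul2,r1:5,r2:Add2,r3:Add1
cycle 5: CDB Add1=2; issue ADD r0<-Add1 // r0:Add1,r1:5,r2:Add2,r3:2
cycle 6: CDB Mul1=20; stall // r0:Add1,r1:5,r2:Add2,r3:2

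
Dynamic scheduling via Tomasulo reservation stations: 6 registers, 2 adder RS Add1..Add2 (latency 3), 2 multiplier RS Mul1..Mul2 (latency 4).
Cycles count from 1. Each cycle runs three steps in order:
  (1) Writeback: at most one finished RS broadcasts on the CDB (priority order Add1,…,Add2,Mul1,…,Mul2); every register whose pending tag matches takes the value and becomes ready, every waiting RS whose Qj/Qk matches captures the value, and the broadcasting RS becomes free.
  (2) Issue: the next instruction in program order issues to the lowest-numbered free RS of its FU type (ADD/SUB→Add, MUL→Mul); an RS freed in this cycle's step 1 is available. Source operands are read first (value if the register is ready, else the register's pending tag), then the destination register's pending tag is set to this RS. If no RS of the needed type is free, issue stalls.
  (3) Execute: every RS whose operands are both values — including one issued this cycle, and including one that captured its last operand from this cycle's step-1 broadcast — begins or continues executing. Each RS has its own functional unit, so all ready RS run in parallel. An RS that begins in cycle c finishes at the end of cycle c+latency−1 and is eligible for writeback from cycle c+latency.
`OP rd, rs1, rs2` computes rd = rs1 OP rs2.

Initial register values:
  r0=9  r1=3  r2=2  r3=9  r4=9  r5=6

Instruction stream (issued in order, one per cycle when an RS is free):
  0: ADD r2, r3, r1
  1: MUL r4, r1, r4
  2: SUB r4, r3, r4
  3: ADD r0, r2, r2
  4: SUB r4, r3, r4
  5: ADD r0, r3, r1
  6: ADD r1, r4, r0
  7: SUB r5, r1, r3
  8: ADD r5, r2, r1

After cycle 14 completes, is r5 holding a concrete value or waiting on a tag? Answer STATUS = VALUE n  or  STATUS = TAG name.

STATUS = TAG Add2

  c1: issue ADD r2<-Add1  regs: r0:9,r1:3,r2:Add1,r3:9,r4:9,r5:6
  c2: issue MUL r4<-Mul1  regs: r0:9,r1:3,r2:Add1,r3:9,r4:Mul1,r5:6
  c3: issue SUB r4<-Add2  regs: r0:9,r1:3,r2:Add1,r3:9,r4:Add2,r5:6
  c4: CDB Add1=12; issue ADD r0<-Add1  regs: r0:Add1,r1:3,r2:12,r3:9,r4:Add2,r5:6
  c5: stall  regs: r0:Add1,r1:3,r2:12,r3:9,r4:Add2,r5:6
  c6: CDB Mul1=27; stall  regs: r0:Add1,r1:3,r2:12,r3:9,r4:Add2,r5:6
  c7: CDB Add1=24; issue SUB r4<-Add1  regs: r0:24,r1:3,r2:12,r3:9,r4:Add1,r5:6
  c8: stall  regs: r0:24,r1:3,r2:12,r3:9,r4:Add1,r5:6
  c9: CDB Add2=-18; issue ADD r0<-Add2  regs: r0:Add2,r1:3,r2:12,r3:9,r4:Add1,r5:6
  c10: stall  regs: r0:Add2,r1:3,r2:12,r3:9,r4:Add1,r5:6
  c11: stall  regs: r0:Add2,r1:3,r2:12,r3:9,r4:Add1,r5:6
  c12: CDB Add1=27; issue ADD r1<-Add1  regs: r0:Add2,r1:Add1,r2:12,r3:9,r4:27,r5:6
  c13: CDB Add2=12; issue SUB r5<-Add2  regs: r0:12,r1:Add1,r2:12,r3:9,r4:27,r5:Add2
  c14: stall  regs: r0:12,r1:Add1,r2:12,r3:9,r4:27,r5:Add2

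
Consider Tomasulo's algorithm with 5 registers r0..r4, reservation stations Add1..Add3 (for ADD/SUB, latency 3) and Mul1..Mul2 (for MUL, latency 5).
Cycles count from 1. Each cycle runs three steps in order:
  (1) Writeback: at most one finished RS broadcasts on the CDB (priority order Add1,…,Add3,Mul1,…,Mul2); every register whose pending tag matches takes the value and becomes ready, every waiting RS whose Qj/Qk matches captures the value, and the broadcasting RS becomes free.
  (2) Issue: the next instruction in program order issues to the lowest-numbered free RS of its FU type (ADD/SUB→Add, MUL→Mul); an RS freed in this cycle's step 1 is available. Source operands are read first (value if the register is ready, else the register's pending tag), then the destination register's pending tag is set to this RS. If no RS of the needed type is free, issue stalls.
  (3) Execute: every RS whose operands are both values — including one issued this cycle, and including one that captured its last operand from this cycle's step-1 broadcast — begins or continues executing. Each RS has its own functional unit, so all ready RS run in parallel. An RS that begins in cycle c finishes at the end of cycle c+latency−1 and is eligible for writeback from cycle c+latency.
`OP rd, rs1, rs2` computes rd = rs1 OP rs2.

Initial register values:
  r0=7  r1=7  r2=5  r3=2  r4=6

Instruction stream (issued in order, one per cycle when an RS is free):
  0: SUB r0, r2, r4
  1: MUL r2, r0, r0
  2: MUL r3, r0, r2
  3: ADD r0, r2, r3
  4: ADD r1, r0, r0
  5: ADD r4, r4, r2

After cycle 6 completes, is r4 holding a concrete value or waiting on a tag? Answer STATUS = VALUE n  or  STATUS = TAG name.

c1: issue SUB r0<-Add1 | r0:Add1,r1:7,r2:5,r3:2,r4:6
c2: issue MUL r2<-Mul1 | r0:Add1,r1:7,r2:Mul1,r3:2,r4:6
c3: issue MUL r3<-Mul2 | r0:Add1,r1:7,r2:Mul1,r3:Mul2,r4:6
c4: CDB Add1=-1; issue ADD r0<-Add1 | r0:Add1,r1:7,r2:Mul1,r3:Mul2,r4:6
c5: issue ADD r1<-Add2 | r0:Add1,r1:Add2,r2:Mul1,r3:Mul2,r4:6
c6: issue ADD r4<-Add3 | r0:Add1,r1:Add2,r2:Mul1,r3:Mul2,r4:Add3

STATUS = TAG Add3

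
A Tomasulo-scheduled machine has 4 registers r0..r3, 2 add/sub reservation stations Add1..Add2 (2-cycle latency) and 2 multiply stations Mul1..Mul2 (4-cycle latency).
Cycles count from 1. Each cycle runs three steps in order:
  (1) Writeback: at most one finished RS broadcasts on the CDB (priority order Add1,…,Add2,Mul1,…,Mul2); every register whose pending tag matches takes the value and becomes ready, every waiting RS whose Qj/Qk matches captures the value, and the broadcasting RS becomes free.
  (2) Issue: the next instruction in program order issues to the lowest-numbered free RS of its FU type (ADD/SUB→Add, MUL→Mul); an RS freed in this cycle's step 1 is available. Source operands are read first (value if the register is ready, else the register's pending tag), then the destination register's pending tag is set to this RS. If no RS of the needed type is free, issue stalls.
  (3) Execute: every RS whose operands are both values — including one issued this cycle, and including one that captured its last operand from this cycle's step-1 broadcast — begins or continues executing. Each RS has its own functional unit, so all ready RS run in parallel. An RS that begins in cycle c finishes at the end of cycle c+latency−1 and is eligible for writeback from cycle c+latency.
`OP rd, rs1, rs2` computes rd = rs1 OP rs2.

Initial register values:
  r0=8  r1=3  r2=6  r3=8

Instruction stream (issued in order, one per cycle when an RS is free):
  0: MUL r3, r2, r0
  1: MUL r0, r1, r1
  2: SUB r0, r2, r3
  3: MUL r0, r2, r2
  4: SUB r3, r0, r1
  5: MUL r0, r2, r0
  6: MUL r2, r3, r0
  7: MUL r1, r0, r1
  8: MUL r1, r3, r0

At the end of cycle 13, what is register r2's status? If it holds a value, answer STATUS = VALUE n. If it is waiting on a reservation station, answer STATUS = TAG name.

c1: issue MUL r3<-Mul1 | r0:8,r1:3,r2:6,r3:Mul1
c2: issue MUL r0<-Mul2 | r0:Mul2,r1:3,r2:6,r3:Mul1
c3: issue SUB r0<-Add1 | r0:Add1,r1:3,r2:6,r3:Mul1
c4: stall | r0:Add1,r1:3,r2:6,r3:Mul1
c5: CDB Mul1=48; issue MUL r0<-Mul1 | r0:Mul1,r1:3,r2:6,r3:48
c6: CDB Mul2=9; issue SUB r3<-Add2 | r0:Mul1,r1:3,r2:6,r3:Add2
c7: CDB Add1=-42; issue MUL r0<-Mul2 | r0:Mul2,r1:3,r2:6,r3:Add2
c8: stall | r0:Mul2,r1:3,r2:6,r3:Add2
c9: CDB Mul1=36; issue MUL r2<-Mul1 | r0:Mul2,r1:3,r2:Mul1,r3:Add2
c10: stall | r0:Mul2,r1:3,r2:Mul1,r3:Add2
c11: CDB Add2=33; stall | r0:Mul2,r1:3,r2:Mul1,r3:33
c12: stall | r0:Mul2,r1:3,r2:Mul1,r3:33
c13: CDB Mul2=216; issue MUL r1<-Mul2 | r0:216,r1:Mul2,r2:Mul1,r3:33

STATUS = TAG Mul1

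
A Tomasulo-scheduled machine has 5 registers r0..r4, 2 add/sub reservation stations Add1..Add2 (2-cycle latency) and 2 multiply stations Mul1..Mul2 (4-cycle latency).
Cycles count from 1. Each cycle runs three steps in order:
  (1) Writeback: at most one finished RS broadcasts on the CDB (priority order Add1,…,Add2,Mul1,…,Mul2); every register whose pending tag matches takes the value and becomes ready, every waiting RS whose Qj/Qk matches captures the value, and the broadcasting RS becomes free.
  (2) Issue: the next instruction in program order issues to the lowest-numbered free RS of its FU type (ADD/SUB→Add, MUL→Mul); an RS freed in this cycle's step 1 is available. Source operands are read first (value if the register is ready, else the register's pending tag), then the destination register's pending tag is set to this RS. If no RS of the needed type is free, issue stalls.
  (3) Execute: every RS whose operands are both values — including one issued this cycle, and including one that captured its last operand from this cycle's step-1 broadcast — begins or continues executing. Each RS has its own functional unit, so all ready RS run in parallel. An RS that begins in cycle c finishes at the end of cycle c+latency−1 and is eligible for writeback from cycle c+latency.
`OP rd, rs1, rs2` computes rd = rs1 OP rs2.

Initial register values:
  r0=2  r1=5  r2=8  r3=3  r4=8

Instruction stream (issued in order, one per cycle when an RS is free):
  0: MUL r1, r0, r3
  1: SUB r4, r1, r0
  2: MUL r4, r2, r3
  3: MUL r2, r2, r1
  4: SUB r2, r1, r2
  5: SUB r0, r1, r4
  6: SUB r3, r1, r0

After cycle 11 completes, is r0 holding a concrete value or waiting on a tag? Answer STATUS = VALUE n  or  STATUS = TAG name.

STATUS = VALUE -18

c1: issue MUL r1<-Mul1 | r0:2,r1:Mul1,r2:8,r3:3,r4:8
c2: issue SUB r4<-Add1 | r0:2,r1:Mul1,r2:8,r3:3,r4:Add1
c3: issue MUL r4<-Mul2 | r0:2,r1:Mul1,r2:8,r3:3,r4:Mul2
c4: stall | r0:2,r1:Mul1,r2:8,r3:3,r4:Mul2
c5: CDB Mul1=6; issue MUL r2<-Mul1 | r0:2,r1:6,r2:Mul1,r3:3,r4:Mul2
c6: issue SUB r2<-Add2 | r0:2,r1:6,r2:Add2,r3:3,r4:Mul2
c7: CDB Add1=4; issue SUB r0<-Add1 | r0:Add1,r1:6,r2:Add2,r3:3,r4:Mul2
c8: CDB Mul2=24; stall | r0:Add1,r1:6,r2:Add2,r3:3,r4:24
c9: CDB Mul1=48; stall | r0:Add1,r1:6,r2:Add2,r3:3,r4:24
c10: CDB Add1=-18; issue SUB r3<-Add1 | r0:-18,r1:6,r2:Add2,r3:Add1,r4:24
c11: CDB Add2=-42 | r0:-18,r1:6,r2:-42,r3:Add1,r4:24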